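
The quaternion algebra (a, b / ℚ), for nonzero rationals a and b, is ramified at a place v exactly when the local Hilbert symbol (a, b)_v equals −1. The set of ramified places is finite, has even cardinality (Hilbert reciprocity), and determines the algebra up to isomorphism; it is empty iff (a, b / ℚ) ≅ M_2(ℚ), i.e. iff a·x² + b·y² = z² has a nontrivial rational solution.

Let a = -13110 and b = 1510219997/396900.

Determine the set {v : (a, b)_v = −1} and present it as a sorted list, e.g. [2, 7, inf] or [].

[2, 3, 5, 23]

Mod squares: a ≡ -13110, b ≡ 437. Check v ∈ {∞, 2, 3, 5, 7, 11, 13, 19, 23}.
v=∞: -13110 < 0 and 437 > 0  ⇒  (a,b)_∞ = +1.
v=7: a=7^0·(≡1), b=7^-2·(≡6) mod 7; (1|7)=+1, (6|7)=-1; (−1)^{0·-2·3}·(+1)^-2·(-1)^0 = +1.
v=3: a=3^1·(≡1), b=3^-4·(≡2) mod 3; (1|3)=+1, (2|3)=-1; (−1)^{1·-4·1}·(+1)^-4·(-1)^1 = -1.
v=2: v_2(a)=1, v_2(b)=-2; units ≡ 5, 5 (mod 8); ε·ε+αω+βω = 0·0+1·1+-2·1 ≡ 1  ⇒  (a,b)_2 = -1.
v=5: a=5^1·(≡3), b=5^-2·(≡2) mod 5; (3|5)=-1, (2|5)=-1; (−1)^{1·-2·2}·(-1)^-2·(-1)^1 = -1.
v=23: a=23^1·(≡5), b=23^1·(≡10) mod 23; (5|23)=-1, (10|23)=-1; (−1)^{1·1·11}·(-1)^1·(-1)^1 = -1.
v=11: a=11^0·(≡2), b=11^2·(≡2) mod 11; (2|11)=-1, (2|11)=-1; (−1)^{0·2·5}·(-1)^2·(-1)^0 = +1.
v=19: a=19^1·(≡13), b=19^1·(≡4) mod 19; (13|19)=-1, (4|19)=+1; (−1)^{1·1·9}·(-1)^1·(+1)^1 = +1.
v=13: a=13^0·(≡7), b=13^4·(≡11) mod 13; (7|13)=-1, (11|13)=-1; (−1)^{0·4·6}·(-1)^4·(-1)^0 = +1.
Ram(-13110, 437) = {2, 3, 5, 23}; no ℚ_2-point on the conic.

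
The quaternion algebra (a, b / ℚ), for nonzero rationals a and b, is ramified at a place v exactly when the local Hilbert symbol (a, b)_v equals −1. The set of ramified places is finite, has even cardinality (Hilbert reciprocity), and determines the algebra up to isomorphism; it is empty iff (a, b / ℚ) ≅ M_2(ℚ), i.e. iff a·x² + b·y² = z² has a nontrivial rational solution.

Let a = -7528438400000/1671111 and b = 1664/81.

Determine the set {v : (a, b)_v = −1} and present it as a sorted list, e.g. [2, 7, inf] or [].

[3, 7]

Mod squares: a ≡ -25935, b ≡ 26. Check v ∈ {∞, 2, 3, 5, 7, 13, 19, 23}.
v=3: a=3^-5·(≡1), b=3^-4·(≡2) mod 3; (1|3)=+1, (2|3)=-1; (−1)^{-5·-4·1}·(+1)^-4·(-1)^-5 = -1.
v=13: a=13^-1·(≡5), b=13^1·(≡8) mod 13; (5|13)=-1, (8|13)=-1; (−1)^{-1·1·6}·(-1)^1·(-1)^-1 = +1.
v=5: a=5^5·(≡2), b=5^0·(≡4) mod 5; (2|5)=-1, (4|5)=+1; (−1)^{5·0·2}·(-1)^0·(+1)^5 = +1.
v=2: v_2(a)=10, v_2(b)=7; units ≡ 1, 5 (mod 8); ε·ε+αω+βω = 0·0+10·1+7·0 ≡ 0  ⇒  (a,b)_2 = +1.
v=23: a=23^-2·(≡1), b=23^0·(≡16) mod 23; (1|23)=+1, (16|23)=+1; (−1)^{-2·0·11}·(+1)^0·(+1)^-2 = +1.
v=7: a=7^3·(≡6), b=7^0·(≡3) mod 7; (6|7)=-1, (3|7)=-1; (−1)^{3·0·3}·(-1)^0·(-1)^3 = -1.
v=∞: -25935 < 0 and 26 > 0  ⇒  (a,b)_∞ = +1.
v=19: a=19^3·(≡14), b=19^0·(≡6) mod 19; (14|19)=-1, (6|19)=+1; (−1)^{3·0·9}·(-1)^0·(+1)^3 = +1.
(-25935, 26 / ℚ) ramifies at {3, 7}: a division algebra.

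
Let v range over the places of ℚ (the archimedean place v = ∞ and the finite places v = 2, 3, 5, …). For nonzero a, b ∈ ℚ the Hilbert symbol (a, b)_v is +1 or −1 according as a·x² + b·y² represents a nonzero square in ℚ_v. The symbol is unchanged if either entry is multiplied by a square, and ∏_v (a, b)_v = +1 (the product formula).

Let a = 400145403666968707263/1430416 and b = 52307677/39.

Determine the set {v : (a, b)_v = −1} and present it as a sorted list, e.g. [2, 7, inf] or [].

[2, 37]

(a, b) ≡ (87, 1443) mod (ℚ^×)²; places V = {2, 3, 13, 23, 29, 37, 41, ∞}.
(a,b)_13: α=-2, u≡9; β=-1, v≡2 (mod 13); (9|13)=+1, (2|13)=-1; sign (−1)^0·+1^-1·-1^-2 = +1.
(a,b)_37: α=2, u≡23; β=1, v≡31 (mod 37); (23|37)=-1, (31|37)=-1; sign (−1)^0·-1^1·-1^2 = -1.
(a,b)_23: α=-2, u≡16; β=0, v≡17 (mod 23); (16|23)=+1, (17|23)=-1; sign (−1)^0·+1^0·-1^-2 = +1.
(a,b)_41: α=6, u≡23; β=2, v≡1 (mod 41); (23|41)=+1, (1|41)=+1; sign (−1)^0·+1^2·+1^6 = +1.
(a,b)_∞: sgn(87)=+, sgn(1443)=+, so +1.
(a,b)_29: α=5, u≡2; β=2, v≡5 (mod 29); (2|29)=-1, (5|29)=+1; sign (−1)^0·-1^2·+1^5 = +1.
(a,b)_2: α=-4, β=0; u≡7, v≡3 (mod 8); ε(u)ε(v)=1·1, αω(v)=-4·1, βω(u)=0·0; sum ≡ 1  ⇒  -1.
(a,b)_3: α=1, u≡2; β=-1, v≡1 (mod 3); (2|3)=-1, (1|3)=+1; sign (−1)^1·-1^-1·+1^1 = +1.
(87, 1443 / ℚ) ramifies at {2, 37}: a division algebra.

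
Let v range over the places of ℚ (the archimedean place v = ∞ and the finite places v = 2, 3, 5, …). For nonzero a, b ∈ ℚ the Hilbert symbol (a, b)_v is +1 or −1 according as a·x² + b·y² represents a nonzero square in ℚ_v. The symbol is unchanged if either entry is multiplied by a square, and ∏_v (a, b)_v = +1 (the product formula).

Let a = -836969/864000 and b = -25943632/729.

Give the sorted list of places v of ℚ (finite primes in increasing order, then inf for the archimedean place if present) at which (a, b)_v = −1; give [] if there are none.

Mod squares: a ≡ -256215, b ≡ -1621477. Check v ∈ {∞, 2, 3, 5, 7, 11, 13, 17, 19, 23, 29, 31}.
v=17: a=17^0·(≡1), b=17^1·(≡3) mod 17; (1|17)=+1, (3|17)=-1; (−1)^{0·1·8}·(+1)^1·(-1)^0 = +1.
v=7: a=7^2·(≡5), b=7^0·(≡6) mod 7; (5|7)=-1, (6|7)=-1; (−1)^{2·0·3}·(-1)^0·(-1)^2 = +1.
v=29: a=29^1·(≡27), b=29^1·(≡25) mod 29; (27|29)=-1, (25|29)=+1; (−1)^{1·1·14}·(-1)^1·(+1)^1 = -1.
v=3: a=3^-3·(≡2), b=3^-6·(≡2) mod 3; (2|3)=-1, (2|3)=-1; (−1)^{-3·-6·1}·(-1)^-6·(-1)^-3 = -1.
v=2: v_2(a)=-8, v_2(b)=4; units ≡ 1, 3 (mod 8); ε·ε+αω+βω = 0·1+-8·1+4·0 ≡ 0  ⇒  (a,b)_2 = +1.
v=31: a=31^1·(≡29), b=31^0·(≡9) mod 31; (29|31)=-1, (9|31)=+1; (−1)^{1·0·15}·(-1)^0·(+1)^1 = +1.
v=13: a=13^0·(≡7), b=13^1·(≡5) mod 13; (7|13)=-1, (5|13)=-1; (−1)^{0·1·6}·(-1)^1·(-1)^0 = -1.
v=5: a=5^-3·(≡3), b=5^0·(≡2) mod 5; (3|5)=-1, (2|5)=-1; (−1)^{-3·0·2}·(-1)^0·(-1)^-3 = -1.
v=23: a=23^0·(≡14), b=23^1·(≡19) mod 23; (14|23)=-1, (19|23)=-1; (−1)^{0·1·11}·(-1)^1·(-1)^0 = -1.
v=11: a=11^0·(≡2), b=11^1·(≡3) mod 11; (2|11)=-1, (3|11)=+1; (−1)^{0·1·5}·(-1)^1·(+1)^0 = -1.
v=19: a=19^1·(≡11), b=19^0·(≡10) mod 19; (11|19)=+1, (10|19)=-1; (−1)^{1·0·9}·(+1)^0·(-1)^1 = -1.
v=∞: -256215 < 0 and -1621477 < 0  ⇒  (a,b)_∞ = -1.
(-256215, -1621477 / ℚ) ramifies at {3, 5, 11, 13, 19, 23, 29, ∞}: a division algebra.

[3, 5, 11, 13, 19, 23, 29, inf]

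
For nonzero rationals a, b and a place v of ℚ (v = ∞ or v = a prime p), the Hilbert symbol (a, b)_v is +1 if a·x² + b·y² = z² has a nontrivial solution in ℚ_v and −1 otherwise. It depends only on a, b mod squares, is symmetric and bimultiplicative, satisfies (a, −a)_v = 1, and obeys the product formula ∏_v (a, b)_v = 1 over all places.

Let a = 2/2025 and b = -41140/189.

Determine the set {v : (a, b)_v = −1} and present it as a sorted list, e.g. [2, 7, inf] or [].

[3, 5]

(a, b) ≡ (2, -1785) mod (ℚ^×)²; places V = {2, 3, 5, 7, 11, 17, ∞}.
(a,b)_2: α=1, β=2; u≡1, v≡7 (mod 8); ε(u)ε(v)=0·1, αω(v)=1·0, βω(u)=2·0; sum ≡ 0  ⇒  +1.
(a,b)_7: α=0, u≡1; β=-1, v≡1 (mod 7); (1|7)=+1, (1|7)=+1; sign (−1)^0·+1^-1·+1^0 = +1.
(a,b)_5: α=-2, u≡2; β=1, v≡3 (mod 5); (2|5)=-1, (3|5)=-1; sign (−1)^0·-1^1·-1^-2 = -1.
(a,b)_∞: sgn(2)=+, sgn(-1785)=−, so +1.
(a,b)_17: α=0, u≡1; β=1, v≡14 (mod 17); (1|17)=+1, (14|17)=-1; sign (−1)^0·+1^1·-1^0 = +1.
(a,b)_3: α=-4, u≡2; β=-3, v≡2 (mod 3); (2|3)=-1, (2|3)=-1; sign (−1)^0·-1^-3·-1^-4 = -1.
(a,b)_11: α=0, u≡2; β=2, v≡6 (mod 11); (2|11)=-1, (6|11)=-1; sign (−1)^0·-1^2·-1^0 = +1.
|Ram(2, -1785)| = 2, even; anisotropic at {3, 5}.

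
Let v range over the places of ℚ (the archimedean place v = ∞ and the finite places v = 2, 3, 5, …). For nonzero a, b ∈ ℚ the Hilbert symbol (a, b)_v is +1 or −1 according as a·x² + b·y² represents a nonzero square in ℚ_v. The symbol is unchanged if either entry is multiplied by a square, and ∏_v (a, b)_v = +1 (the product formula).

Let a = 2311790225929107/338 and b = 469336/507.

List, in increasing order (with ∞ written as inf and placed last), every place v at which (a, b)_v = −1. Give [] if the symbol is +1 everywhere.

(a, b) ≡ (227766, 1218) mod (ℚ^×)²; places V = {2, 3, 7, 11, 13, 17, 29, ∞}.
(a,b)_29: α=3, u≡7; β=1, v≡25 (mod 29); (7|29)=+1, (25|29)=+1; sign (−1)^0·+1^1·+1^3 = +1.
(a,b)_2: α=-1, β=3; u≡3, v≡1 (mod 8); ε(u)ε(v)=1·0, αω(v)=-1·0, βω(u)=3·1; sum ≡ 1  ⇒  -1.
(a,b)_∞: sgn(227766)=+, sgn(1218)=+, so +1.
(a,b)_3: α=1, u≡1; β=-1, v≡1 (mod 3); (1|3)=+1, (1|3)=+1; sign (−1)^1·+1^-1·+1^1 = -1.
(a,b)_13: α=-2, u≡7; β=-2, v≡12 (mod 13); (7|13)=-1, (12|13)=+1; sign (−1)^0·-1^-2·+1^-2 = +1.
(a,b)_11: α=1, u≡9; β=0, v≡10 (mod 11); (9|11)=+1, (10|11)=-1; sign (−1)^0·+1^0·-1^1 = -1.
(a,b)_17: α=7, u≡13; β=2, v≡14 (mod 17); (13|17)=+1, (14|17)=-1; sign (−1)^0·+1^2·-1^7 = -1.
(a,b)_7: α=1, u≡4; β=1, v≡3 (mod 7); (4|7)=+1, (3|7)=-1; sign (−1)^1·+1^1·-1^1 = +1.
Ram(227766, 1218) = {2, 3, 11, 17}; no ℚ_2-point on the conic.

[2, 3, 11, 17]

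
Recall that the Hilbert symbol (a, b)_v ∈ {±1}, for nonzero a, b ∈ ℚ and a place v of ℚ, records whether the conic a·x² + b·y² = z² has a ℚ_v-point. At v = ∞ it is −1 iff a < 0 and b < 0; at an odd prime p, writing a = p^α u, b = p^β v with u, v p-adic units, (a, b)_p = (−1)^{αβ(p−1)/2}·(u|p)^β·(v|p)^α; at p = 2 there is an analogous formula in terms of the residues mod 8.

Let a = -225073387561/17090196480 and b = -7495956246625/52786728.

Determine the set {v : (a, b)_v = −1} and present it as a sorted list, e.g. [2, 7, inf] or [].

Mod squares: a ≡ -5, b ≡ -22330. Check v ∈ {∞, 2, 3, 5, 7, 11, 17, 29, 43, 53, 59}.
v=3: a=3^-4·(≡1), b=3^-4·(≡2) mod 3; (1|3)=+1, (2|3)=-1; (−1)^{-4·-4·1}·(+1)^-4·(-1)^-4 = +1.
v=∞: -5 < 0 and -22330 < 0  ⇒  (a,b)_∞ = -1.
v=5: a=5^-1·(≡4), b=5^3·(≡4) mod 5; (4|5)=+1, (4|5)=+1; (−1)^{-1·3·2}·(+1)^3·(+1)^-1 = +1.
v=11: a=11^2·(≡8), b=11^3·(≡5) mod 11; (8|11)=-1, (5|11)=+1; (−1)^{2·3·5}·(-1)^3·(+1)^2 = -1.
v=2: v_2(a)=-10, v_2(b)=-3; units ≡ 3, 3 (mod 8); ε·ε+αω+βω = 1·1+-10·1+-3·1 ≡ 0  ⇒  (a,b)_2 = +1.
v=7: a=7^-2·(≡4), b=7^1·(≡2) mod 7; (4|7)=+1, (2|7)=+1; (−1)^{-2·1·3}·(+1)^1·(+1)^-2 = +1.
v=53: a=53^0·(≡20), b=53^-2·(≡11) mod 53; (20|53)=-1, (11|53)=+1; (−1)^{0·-2·26}·(-1)^-2·(+1)^0 = +1.
v=43: a=43^2·(≡41), b=43^2·(≡8) mod 43; (41|43)=+1, (8|43)=-1; (−1)^{2·2·21}·(+1)^2·(-1)^2 = +1.
v=59: a=59^2·(≡43), b=59^2·(≡52) mod 59; (43|59)=-1, (52|59)=-1; (−1)^{2·2·29}·(-1)^2·(-1)^2 = +1.
v=17: a=17^2·(≡14), b=17^0·(≡16) mod 17; (14|17)=-1, (16|17)=+1; (−1)^{2·0·8}·(-1)^0·(+1)^2 = +1.
v=29: a=29^-2·(≡1), b=29^-1·(≡28) mod 29; (1|29)=+1, (28|29)=+1; (−1)^{-2·-1·14}·(+1)^-1·(+1)^-2 = +1.
(-5, -22330 / ℚ) ramifies at {11, ∞}: a division algebra.

[11, inf]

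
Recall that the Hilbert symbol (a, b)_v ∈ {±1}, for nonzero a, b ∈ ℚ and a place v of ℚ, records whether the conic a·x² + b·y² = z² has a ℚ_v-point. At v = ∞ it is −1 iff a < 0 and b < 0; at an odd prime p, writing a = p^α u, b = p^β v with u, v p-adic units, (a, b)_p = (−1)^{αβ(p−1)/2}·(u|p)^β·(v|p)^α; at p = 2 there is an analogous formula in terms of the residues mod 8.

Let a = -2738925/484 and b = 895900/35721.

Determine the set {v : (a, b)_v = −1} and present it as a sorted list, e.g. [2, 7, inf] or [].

[2, 7, 37, 47]

(a, b) ≡ (-12173, 31) mod (ℚ^×)²; places V = {2, 3, 5, 7, 11, 17, 31, 37, 47, ∞}.
(a,b)_3: α=2, u≡1; β=-6, v≡1 (mod 3); (1|3)=+1, (1|3)=+1; sign (−1)^0·+1^-6·+1^2 = +1.
(a,b)_5: α=2, u≡2; β=2, v≡1 (mod 5); (2|5)=-1, (1|5)=+1; sign (−1)^0·-1^2·+1^2 = +1.
(a,b)_∞: sgn(-12173)=−, sgn(31)=+, so +1.
(a,b)_2: α=-2, β=2; u≡3, v≡7 (mod 8); ε(u)ε(v)=1·1, αω(v)=-2·0, βω(u)=2·1; sum ≡ 1  ⇒  -1.
(a,b)_37: α=1, u≡4; β=0, v≡22 (mod 37); (4|37)=+1, (22|37)=-1; sign (−1)^0·+1^0·-1^1 = -1.
(a,b)_11: α=-2, u≡5; β=0, v≡4 (mod 11); (5|11)=+1, (4|11)=+1; sign (−1)^0·+1^0·+1^-2 = +1.
(a,b)_7: α=1, u≡4; β=-2, v≡5 (mod 7); (4|7)=+1, (5|7)=-1; sign (−1)^0·+1^-2·-1^1 = -1.
(a,b)_47: α=1, u≡44; β=0, v≡33 (mod 47); (44|47)=-1, (33|47)=-1; sign (−1)^0·-1^0·-1^1 = -1.
(a,b)_31: α=0, u≡14; β=1, v≡25 (mod 31); (14|31)=+1, (25|31)=+1; sign (−1)^0·+1^1·+1^0 = +1.
(a,b)_17: α=0, u≡8; β=2, v≡10 (mod 17); (8|17)=+1, (10|17)=-1; sign (−1)^0·+1^2·-1^0 = +1.
Ram(-12173, 31) = {2, 7, 37, 47}; no ℚ_2-point on the conic.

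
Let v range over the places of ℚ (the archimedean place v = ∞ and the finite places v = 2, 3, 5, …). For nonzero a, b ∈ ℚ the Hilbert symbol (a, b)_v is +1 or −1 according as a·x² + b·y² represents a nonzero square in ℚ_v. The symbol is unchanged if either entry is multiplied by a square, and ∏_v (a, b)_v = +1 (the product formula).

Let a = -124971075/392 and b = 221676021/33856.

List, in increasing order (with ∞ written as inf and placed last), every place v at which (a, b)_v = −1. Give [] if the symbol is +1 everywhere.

Mod squares: a ≡ -1110854, b ≡ 21. Check v ∈ {∞, 2, 3, 5, 7, 19, 23, 31, 41}.
v=41: a=41^1·(≡28), b=41^0·(≡36) mod 41; (28|41)=-1, (36|41)=+1; (−1)^{1·0·20}·(-1)^0·(+1)^1 = +1.
v=23: a=23^1·(≡18), b=23^-2·(≡19) mod 23; (18|23)=+1, (19|23)=-1; (−1)^{1·-2·11}·(+1)^-2·(-1)^1 = -1.
v=7: a=7^-2·(≡2), b=7^1·(≡6) mod 7; (2|7)=+1, (6|7)=-1; (−1)^{-2·1·3}·(+1)^1·(-1)^-2 = +1.
v=2: v_2(a)=-3, v_2(b)=-6; units ≡ 5, 5 (mod 8); ε·ε+αω+βω = 0·0+-3·1+-6·1 ≡ 1  ⇒  (a,b)_2 = -1.
v=∞: -1110854 < 0 and 21 > 0  ⇒  (a,b)_∞ = +1.
v=3: a=3^2·(≡1), b=3^5·(≡1) mod 3; (1|3)=+1, (1|3)=+1; (−1)^{2·5·1}·(+1)^5·(+1)^2 = +1.
v=5: a=5^2·(≡1), b=5^0·(≡1) mod 5; (1|5)=+1, (1|5)=+1; (−1)^{2·0·2}·(+1)^0·(+1)^2 = +1.
v=31: a=31^1·(≡19), b=31^0·(≡3) mod 31; (19|31)=+1, (3|31)=-1; (−1)^{1·0·15}·(+1)^0·(-1)^1 = -1.
v=19: a=19^1·(≡17), b=19^4·(≡14) mod 19; (17|19)=+1, (14|19)=-1; (−1)^{1·4·9}·(+1)^4·(-1)^1 = -1.
|Ram(-1110854, 21)| = 4, even; anisotropic at {2, 19, 23, 31}.

[2, 19, 23, 31]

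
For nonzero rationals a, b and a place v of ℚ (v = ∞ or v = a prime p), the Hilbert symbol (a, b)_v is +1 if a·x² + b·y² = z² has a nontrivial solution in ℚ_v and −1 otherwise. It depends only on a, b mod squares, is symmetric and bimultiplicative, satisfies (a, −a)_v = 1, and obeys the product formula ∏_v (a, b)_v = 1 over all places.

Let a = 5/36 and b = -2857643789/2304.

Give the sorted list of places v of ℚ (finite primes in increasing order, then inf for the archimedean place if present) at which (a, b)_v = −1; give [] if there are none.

[7, 13]

Mod squares: a ≡ 5, b ≡ -1190189. Check v ∈ {∞, 2, 3, 5, 7, 11, 13, 29, 41}.
v=13: a=13^0·(≡7), b=13^1·(≡5) mod 13; (7|13)=-1, (5|13)=-1; (−1)^{0·1·6}·(-1)^1·(-1)^0 = -1.
v=7: a=7^0·(≡5), b=7^5·(≡3) mod 7; (5|7)=-1, (3|7)=-1; (−1)^{0·5·3}·(-1)^5·(-1)^0 = -1.
v=29: a=29^0·(≡9), b=29^1·(≡5) mod 29; (9|29)=+1, (5|29)=+1; (−1)^{0·1·14}·(+1)^1·(+1)^0 = +1.
v=3: a=3^-2·(≡2), b=3^-2·(≡1) mod 3; (2|3)=-1, (1|3)=+1; (−1)^{-2·-2·1}·(-1)^-2·(+1)^-2 = +1.
v=2: v_2(a)=-2, v_2(b)=-8; units ≡ 5, 3 (mod 8); ε·ε+αω+βω = 0·1+-2·1+-8·1 ≡ 0  ⇒  (a,b)_2 = +1.
v=5: a=5^1·(≡1), b=5^0·(≡4) mod 5; (1|5)=+1, (4|5)=+1; (−1)^{1·0·2}·(+1)^0·(+1)^1 = +1.
v=∞: 5 > 0 and -1190189 < 0  ⇒  (a,b)_∞ = +1.
v=11: a=11^0·(≡9), b=11^1·(≡7) mod 11; (9|11)=+1, (7|11)=-1; (−1)^{0·1·5}·(+1)^1·(-1)^0 = +1.
v=41: a=41^0·(≡40), b=41^1·(≡33) mod 41; (40|41)=+1, (33|41)=+1; (−1)^{0·1·20}·(+1)^1·(+1)^0 = +1.
Ram(5, -1190189) = {7, 13}; no ℚ_7-point on the conic.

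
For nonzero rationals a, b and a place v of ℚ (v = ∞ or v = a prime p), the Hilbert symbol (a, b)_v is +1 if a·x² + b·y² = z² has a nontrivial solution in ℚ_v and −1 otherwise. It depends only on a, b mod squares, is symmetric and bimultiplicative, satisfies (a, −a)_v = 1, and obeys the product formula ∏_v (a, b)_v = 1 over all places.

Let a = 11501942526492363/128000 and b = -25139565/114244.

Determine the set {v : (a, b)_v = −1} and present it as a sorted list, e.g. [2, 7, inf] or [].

[2, 3]

Mod squares: a ≡ 3135, b ≡ -285. Check v ∈ {∞, 2, 3, 5, 11, 13, 19, 23}.
v=2: v_2(a)=-10, v_2(b)=-2; units ≡ 7, 3 (mod 8); ε·ε+αω+βω = 1·1+-10·1+-2·0 ≡ 1  ⇒  (a,b)_2 = -1.
v=23: a=23^2·(≡21), b=23^0·(≡11) mod 23; (21|23)=-1, (11|23)=-1; (−1)^{2·0·11}·(-1)^0·(-1)^2 = +1.
v=∞: 3135 > 0 and -285 < 0  ⇒  (a,b)_∞ = +1.
v=13: a=13^0·(≡5), b=13^-4·(≡1) mod 13; (5|13)=-1, (1|13)=+1; (−1)^{0·-4·6}·(-1)^-4·(+1)^0 = +1.
v=19: a=19^3·(≡12), b=19^1·(≡17) mod 19; (12|19)=-1, (17|19)=+1; (−1)^{3·1·9}·(-1)^1·(+1)^3 = +1.
v=3: a=3^9·(≡1), b=3^7·(≡1) mod 3; (1|3)=+1, (1|3)=+1; (−1)^{9·7·1}·(+1)^7·(+1)^9 = -1.
v=11: a=11^5·(≡6), b=11^2·(≡4) mod 11; (6|11)=-1, (4|11)=+1; (−1)^{5·2·5}·(-1)^2·(+1)^5 = +1.
v=5: a=5^-3·(≡2), b=5^1·(≡3) mod 5; (2|5)=-1, (3|5)=-1; (−1)^{-3·1·2}·(-1)^1·(-1)^-3 = +1.
Ram(3135, -285) = {2, 3}; no ℚ_2-point on the conic.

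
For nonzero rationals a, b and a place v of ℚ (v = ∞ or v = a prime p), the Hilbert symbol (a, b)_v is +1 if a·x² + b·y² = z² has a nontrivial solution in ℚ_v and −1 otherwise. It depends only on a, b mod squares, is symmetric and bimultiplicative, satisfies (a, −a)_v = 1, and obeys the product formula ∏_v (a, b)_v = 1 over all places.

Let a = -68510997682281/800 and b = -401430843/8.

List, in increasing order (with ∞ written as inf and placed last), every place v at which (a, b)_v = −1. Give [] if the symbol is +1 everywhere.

[2, 3, 43, inf]

Mod squares: a ≡ -1122, b ≡ -48246. Check v ∈ {∞, 2, 3, 5, 7, 11, 17, 43}.
v=7: a=7^2·(≡3), b=7^0·(≡5) mod 7; (3|7)=-1, (5|7)=-1; (−1)^{2·0·3}·(-1)^0·(-1)^2 = +1.
v=17: a=17^1·(≡13), b=17^1·(≡2) mod 17; (13|17)=+1, (2|17)=+1; (−1)^{1·1·8}·(+1)^1·(+1)^1 = +1.
v=∞: -1122 < 0 and -48246 < 0  ⇒  (a,b)_∞ = -1.
v=2: v_2(a)=-5, v_2(b)=-3; units ≡ 7, 5 (mod 8); ε·ε+αω+βω = 1·0+-5·1+-3·0 ≡ 1  ⇒  (a,b)_2 = -1.
v=43: a=43^4·(≡34), b=43^3·(≡30) mod 43; (34|43)=-1, (30|43)=-1; (−1)^{4·3·21}·(-1)^3·(-1)^4 = -1.
v=3: a=3^7·(≡1), b=3^3·(≡1) mod 3; (1|3)=+1, (1|3)=+1; (−1)^{7·3·1}·(+1)^3·(+1)^7 = -1.
v=5: a=5^-2·(≡2), b=5^0·(≡4) mod 5; (2|5)=-1, (4|5)=+1; (−1)^{-2·0·2}·(-1)^0·(+1)^-2 = +1.
v=11: a=11^1·(≡2), b=11^1·(≡1) mod 11; (2|11)=-1, (1|11)=+1; (−1)^{1·1·5}·(-1)^1·(+1)^1 = +1.
|Ram(-1122, -48246)| = 4, even; anisotropic at {2, 3, 43, ∞}.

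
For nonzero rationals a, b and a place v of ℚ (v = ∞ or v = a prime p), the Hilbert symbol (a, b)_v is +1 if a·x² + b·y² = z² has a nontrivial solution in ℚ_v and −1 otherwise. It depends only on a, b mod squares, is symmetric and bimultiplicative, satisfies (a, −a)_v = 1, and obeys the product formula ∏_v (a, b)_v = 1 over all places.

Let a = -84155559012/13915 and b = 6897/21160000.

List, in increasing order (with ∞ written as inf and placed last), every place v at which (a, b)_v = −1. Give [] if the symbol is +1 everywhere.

[3, 5, 23, 31]

Mod squares: a ≡ -310155, b ≡ 57. Check v ∈ {∞, 2, 3, 5, 7, 11, 19, 23, 29, 31}.
v=∞: -310155 < 0 and 57 > 0  ⇒  (a,b)_∞ = +1.
v=29: a=29^1·(≡6), b=29^0·(≡28) mod 29; (6|29)=+1, (28|29)=+1; (−1)^{1·0·14}·(+1)^0·(+1)^1 = +1.
v=23: a=23^-1·(≡12), b=23^-2·(≡22) mod 23; (12|23)=+1, (22|23)=-1; (−1)^{-1·-2·11}·(+1)^-2·(-1)^-1 = -1.
v=2: v_2(a)=2, v_2(b)=-6; units ≡ 5, 1 (mod 8); ε·ε+αω+βω = 0·0+2·0+-6·1 ≡ 0  ⇒  (a,b)_2 = +1.
v=5: a=5^-1·(≡1), b=5^-4·(≡2) mod 5; (1|5)=+1, (2|5)=-1; (−1)^{-1·-4·2}·(+1)^-4·(-1)^-1 = -1.
v=19: a=19^2·(≡17), b=19^1·(≡10) mod 19; (17|19)=+1, (10|19)=-1; (−1)^{2·1·9}·(+1)^1·(-1)^2 = +1.
v=11: a=11^-2·(≡5), b=11^2·(≡6) mod 11; (5|11)=+1, (6|11)=-1; (−1)^{-2·2·5}·(+1)^2·(-1)^-2 = +1.
v=7: a=7^4·(≡1), b=7^0·(≡2) mod 7; (1|7)=+1, (2|7)=+1; (−1)^{4·0·3}·(+1)^0·(+1)^4 = +1.
v=3: a=3^3·(≡1), b=3^1·(≡1) mod 3; (1|3)=+1, (1|3)=+1; (−1)^{3·1·1}·(+1)^1·(+1)^3 = -1.
v=31: a=31^1·(≡8), b=31^0·(≡24) mod 31; (8|31)=+1, (24|31)=-1; (−1)^{1·0·15}·(+1)^0·(-1)^1 = -1.
(-310155, 57 / ℚ) ramifies at {3, 5, 23, 31}: a division algebra.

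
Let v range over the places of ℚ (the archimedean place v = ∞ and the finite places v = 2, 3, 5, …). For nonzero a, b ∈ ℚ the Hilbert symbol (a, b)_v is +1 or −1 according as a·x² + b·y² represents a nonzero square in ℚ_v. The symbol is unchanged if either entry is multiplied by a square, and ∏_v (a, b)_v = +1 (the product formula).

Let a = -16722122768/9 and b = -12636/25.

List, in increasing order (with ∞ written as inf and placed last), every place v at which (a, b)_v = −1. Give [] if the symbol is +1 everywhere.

(a, b) ≡ (-36593, -39) mod (ℚ^×)²; places V = {2, 3, 5, 13, 23, 37, 43, ∞}.
(a,b)_5: α=0, u≡3; β=-2, v≡4 (mod 5); (3|5)=-1, (4|5)=+1; sign (−1)^0·-1^-2·+1^0 = +1.
(a,b)_43: α=1, u≡15; β=0, v≡14 (mod 43); (15|43)=+1, (14|43)=+1; sign (−1)^0·+1^0·+1^1 = +1.
(a,b)_23: α=1, u≡10; β=0, v≡7 (mod 23); (10|23)=-1, (7|23)=-1; sign (−1)^0·-1^0·-1^1 = -1.
(a,b)_∞: sgn(-36593)=−, sgn(-39)=−, so -1.
(a,b)_3: α=-2, u≡1; β=5, v≡2 (mod 3); (1|3)=+1, (2|3)=-1; sign (−1)^0·+1^5·-1^-2 = +1.
(a,b)_37: α=1, u≡33; β=0, v≡17 (mod 37); (33|37)=+1, (17|37)=-1; sign (−1)^0·+1^0·-1^1 = -1.
(a,b)_2: α=4, β=2; u≡7, v≡1 (mod 8); ε(u)ε(v)=1·0, αω(v)=4·0, βω(u)=2·0; sum ≡ 0  ⇒  +1.
(a,b)_13: α=4, u≡5; β=1, v≡10 (mod 13); (5|13)=-1, (10|13)=+1; sign (−1)^0·-1^1·+1^4 = -1.
(-36593, -39 / ℚ) ramifies at {13, 23, 37, ∞}: a division algebra.

[13, 23, 37, inf]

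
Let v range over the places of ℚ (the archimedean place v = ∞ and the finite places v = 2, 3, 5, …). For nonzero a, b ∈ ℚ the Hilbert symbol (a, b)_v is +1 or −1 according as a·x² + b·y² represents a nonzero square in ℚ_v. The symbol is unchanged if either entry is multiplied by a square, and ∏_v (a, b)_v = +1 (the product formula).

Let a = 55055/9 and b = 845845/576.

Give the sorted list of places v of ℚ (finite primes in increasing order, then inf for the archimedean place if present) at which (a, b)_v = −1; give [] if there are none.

(a, b) ≡ (455, 5005) mod (ℚ^×)²; places V = {2, 3, 5, 7, 11, 13, ∞}.
(a,b)_7: α=1, u≡2; β=1, v≡4 (mod 7); (2|7)=+1, (4|7)=+1; sign (−1)^1·+1^1·+1^1 = -1.
(a,b)_3: α=-2, u≡2; β=-2, v≡1 (mod 3); (2|3)=-1, (1|3)=+1; sign (−1)^0·-1^-2·+1^-2 = +1.
(a,b)_2: α=0, β=-6; u≡7, v≡5 (mod 8); ε(u)ε(v)=1·0, αω(v)=0·1, βω(u)=-6·0; sum ≡ 0  ⇒  +1.
(a,b)_11: α=2, u≡9; β=1, v≡4 (mod 11); (9|11)=+1, (4|11)=+1; sign (−1)^0·+1^1·+1^2 = +1.
(a,b)_5: α=1, u≡4; β=1, v≡4 (mod 5); (4|5)=+1, (4|5)=+1; sign (−1)^0·+1^1·+1^1 = +1.
(a,b)_13: α=1, u≡4; β=3, v≡2 (mod 13); (4|13)=+1, (2|13)=-1; sign (−1)^0·+1^3·-1^1 = -1.
(a,b)_∞: sgn(455)=+, sgn(5005)=+, so +1.
Ram(455, 5005) = {7, 13}; no ℚ_7-point on the conic.

[7, 13]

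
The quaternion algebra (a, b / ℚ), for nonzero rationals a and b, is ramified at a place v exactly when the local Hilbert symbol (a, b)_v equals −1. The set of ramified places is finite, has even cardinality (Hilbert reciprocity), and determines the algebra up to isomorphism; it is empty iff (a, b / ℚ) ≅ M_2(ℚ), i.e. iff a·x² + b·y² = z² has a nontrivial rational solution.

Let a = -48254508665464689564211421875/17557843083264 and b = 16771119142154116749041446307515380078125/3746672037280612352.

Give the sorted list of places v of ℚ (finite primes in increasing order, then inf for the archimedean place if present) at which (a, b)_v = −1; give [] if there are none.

Mod squares: a ≡ -19, b ≡ 13032214. Check v ∈ {∞, 2, 3, 5, 11, 13, 19, 23, 29, 31, 37, 59}.
v=∞: -19 < 0 and 13032214 > 0  ⇒  (a,b)_∞ = +1.
v=31: a=31^-2·(≡29), b=31^-3·(≡23) mod 31; (29|31)=-1, (23|31)=-1; (−1)^{-2·-3·15}·(-1)^-3·(-1)^-2 = -1.
v=13: a=13^2·(≡7), b=13^3·(≡1) mod 13; (7|13)=-1, (1|13)=+1; (−1)^{2·3·6}·(-1)^3·(+1)^2 = -1.
v=3: a=3^-2·(≡2), b=3^0·(≡1) mod 3; (2|3)=-1, (1|3)=+1; (−1)^{-2·0·1}·(-1)^0·(+1)^-2 = +1.
v=5: a=5^6·(≡1), b=5^8·(≡4) mod 5; (1|5)=+1, (4|5)=+1; (−1)^{6·8·2}·(+1)^8·(+1)^6 = +1.
v=59: a=59^4·(≡39), b=59^6·(≡58) mod 59; (39|59)=-1, (58|59)=-1; (−1)^{4·6·29}·(-1)^6·(-1)^4 = +1.
v=23: a=23^2·(≡18), b=23^3·(≡12) mod 23; (18|23)=+1, (12|23)=+1; (−1)^{2·3·11}·(+1)^3·(+1)^2 = +1.
v=29: a=29^2·(≡26), b=29^2·(≡4) mod 29; (26|29)=-1, (4|29)=+1; (−1)^{2·2·14}·(-1)^2·(+1)^2 = +1.
v=11: a=11^-2·(≡1), b=11^-4·(≡7) mod 11; (1|11)=+1, (7|11)=-1; (−1)^{-2·-4·5}·(+1)^-4·(-1)^-2 = +1.
v=37: a=37^2·(≡19), b=37^3·(≡23) mod 37; (19|37)=-1, (23|37)=-1; (−1)^{2·3·18}·(-1)^3·(-1)^2 = -1.
v=2: v_2(a)=-24, v_2(b)=-33; units ≡ 5, 3 (mod 8); ε·ε+αω+βω = 0·1+-24·1+-33·1 ≡ 1  ⇒  (a,b)_2 = -1.
v=19: a=19^5·(≡10), b=19^7·(≡1) mod 19; (10|19)=-1, (1|19)=+1; (−1)^{5·7·9}·(-1)^7·(+1)^5 = +1.
|Ram(-19, 13032214)| = 4, even; anisotropic at {2, 13, 31, 37}.

[2, 13, 31, 37]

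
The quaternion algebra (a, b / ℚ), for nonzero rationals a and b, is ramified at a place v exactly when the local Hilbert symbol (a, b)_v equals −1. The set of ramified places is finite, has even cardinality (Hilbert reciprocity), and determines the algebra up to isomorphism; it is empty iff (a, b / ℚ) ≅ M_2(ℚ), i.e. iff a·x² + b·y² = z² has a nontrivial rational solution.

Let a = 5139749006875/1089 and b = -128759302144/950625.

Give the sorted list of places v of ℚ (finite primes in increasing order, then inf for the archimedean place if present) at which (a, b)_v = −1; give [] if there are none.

(a, b) ≡ (464899, -1039186) mod (ℚ^×)²; places V = {2, 3, 5, 7, 11, 13, 17, 19, 23, 29, 41, ∞}.
(a,b)_17: α=1, u≡12; β=0, v≡11 (mod 17); (12|17)=-1, (11|17)=-1; sign (−1)^0·-1^0·-1^1 = -1.
(a,b)_11: α=-2, u≡6; β=2, v≡10 (mod 11); (6|11)=-1, (10|11)=-1; sign (−1)^0·-1^2·-1^-2 = +1.
(a,b)_23: α=1, u≡19; β=1, v≡9 (mod 23); (19|23)=-1, (9|23)=+1; sign (−1)^1·-1^1·+1^1 = +1.
(a,b)_7: α=2, u≡2; β=0, v≡6 (mod 7); (2|7)=+1, (6|7)=-1; sign (−1)^0·+1^0·-1^2 = +1.
(a,b)_41: α=1, u≡16; β=1, v≡16 (mod 41); (16|41)=+1, (16|41)=+1; sign (−1)^0·+1^1·+1^1 = +1.
(a,b)_∞: sgn(464899)=+, sgn(-1039186)=−, so +1.
(a,b)_19: α=2, u≡6; β=1, v≡11 (mod 19); (6|19)=+1, (11|19)=+1; sign (−1)^0·+1^1·+1^2 = +1.
(a,b)_5: α=4, u≡4; β=-4, v≡1 (mod 5); (4|5)=+1, (1|5)=+1; sign (−1)^0·+1^-4·+1^4 = +1.
(a,b)_2: α=0, β=11; u≡3, v≡7 (mod 8); ε(u)ε(v)=1·1, αω(v)=0·0, βω(u)=11·1; sum ≡ 0  ⇒  +1.
(a,b)_3: α=-2, u≡1; β=-2, v≡2 (mod 3); (1|3)=+1, (2|3)=-1; sign (−1)^0·+1^-2·-1^-2 = +1.
(a,b)_13: α=0, u≡8; β=-2, v≡11 (mod 13); (8|13)=-1, (11|13)=-1; sign (−1)^0·-1^-2·-1^0 = +1.
(a,b)_29: α=1, u≡6; β=1, v≡3 (mod 29); (6|29)=+1, (3|29)=-1; sign (−1)^0·+1^1·-1^1 = -1.
Ram(464899, -1039186) = {17, 29}; no ℚ_17-point on the conic.

[17, 29]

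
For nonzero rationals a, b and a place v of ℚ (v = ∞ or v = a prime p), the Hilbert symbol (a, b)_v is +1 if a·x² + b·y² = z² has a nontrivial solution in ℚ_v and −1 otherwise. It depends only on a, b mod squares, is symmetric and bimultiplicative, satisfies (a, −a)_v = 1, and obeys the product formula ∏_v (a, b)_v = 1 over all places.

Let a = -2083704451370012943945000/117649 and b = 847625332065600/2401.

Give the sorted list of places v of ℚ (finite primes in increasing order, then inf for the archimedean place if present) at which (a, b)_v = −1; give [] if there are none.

[2, 19, 23, 29]

(a, b) ≡ (-12122, 14421) mod (ℚ^×)²; places V = {2, 3, 5, 7, 11, 19, 23, 29, ∞}.
(a,b)_5: α=4, u≡2; β=2, v≡4 (mod 5); (2|5)=-1, (4|5)=+1; sign (−1)^0·-1^2·+1^4 = +1.
(a,b)_7: α=-6, u≡4; β=-4, v≡4 (mod 7); (4|7)=+1, (4|7)=+1; sign (−1)^0·+1^-4·+1^-6 = +1.
(a,b)_3: α=4, u≡1; β=1, v≡1 (mod 3); (1|3)=+1, (1|3)=+1; sign (−1)^0·+1^1·+1^4 = +1.
(a,b)_23: α=2, u≡21; β=1, v≡6 (mod 23); (21|23)=-1, (6|23)=+1; sign (−1)^0·-1^1·+1^2 = -1.
(a,b)_29: α=3, u≡18; β=2, v≡21 (mod 29); (18|29)=-1, (21|29)=-1; sign (−1)^0·-1^2·-1^3 = -1.
(a,b)_19: α=5, u≡18; β=3, v≡18 (mod 19); (18|19)=-1, (18|19)=-1; sign (−1)^1·-1^3·-1^5 = -1.
(a,b)_11: α=5, u≡1; β=3, v≡7 (mod 11); (1|11)=+1, (7|11)=-1; sign (−1)^1·+1^3·-1^5 = +1.
(a,b)_2: α=3, β=6; u≡3, v≡5 (mod 8); ε(u)ε(v)=1·0, αω(v)=3·1, βω(u)=6·1; sum ≡ 1  ⇒  -1.
(a,b)_∞: sgn(-12122)=−, sgn(14421)=+, so +1.
Ram(-12122, 14421) = {2, 19, 23, 29}; no ℚ_2-point on the conic.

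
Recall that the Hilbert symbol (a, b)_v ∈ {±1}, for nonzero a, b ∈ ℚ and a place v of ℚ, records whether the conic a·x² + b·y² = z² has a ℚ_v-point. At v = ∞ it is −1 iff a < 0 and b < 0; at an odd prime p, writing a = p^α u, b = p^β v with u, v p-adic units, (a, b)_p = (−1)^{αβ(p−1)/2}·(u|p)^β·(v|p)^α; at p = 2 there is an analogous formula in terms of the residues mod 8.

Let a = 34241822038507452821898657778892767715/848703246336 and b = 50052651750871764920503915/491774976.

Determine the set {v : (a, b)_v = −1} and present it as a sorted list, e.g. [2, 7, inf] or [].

Mod squares: a ≡ 5986615, b ≡ 99282753235. Check v ∈ {∞, 2, 3, 5, 7, 11, 13, 17, 19, 23, 29, 37, 41, 47, 53}.
v=7: a=7^8·(≡6), b=7^-2·(≡4) mod 7; (6|7)=-1, (4|7)=+1; (−1)^{8·-2·3}·(-1)^-2·(+1)^8 = +1.
v=29: a=29^-1·(≡25), b=29^1·(≡16) mod 29; (25|29)=+1, (16|29)=+1; (−1)^{-1·1·14}·(+1)^1·(+1)^-1 = +1.
v=2: v_2(a)=-12, v_2(b)=-10; units ≡ 7, 3 (mod 8); ε·ε+αω+βω = 1·1+-12·1+-10·0 ≡ 1  ⇒  (a,b)_2 = -1.
v=37: a=37^2·(≡15), b=37^3·(≡8) mod 37; (15|37)=-1, (8|37)=-1; (−1)^{2·3·18}·(-1)^3·(-1)^2 = -1.
v=3: a=3^-10·(≡1), b=3^-4·(≡1) mod 3; (1|3)=+1, (1|3)=+1; (−1)^{-10·-4·1}·(+1)^-4·(+1)^-10 = +1.
v=19: a=19^5·(≡14), b=19^5·(≡18) mod 19; (14|19)=-1, (18|19)=-1; (−1)^{5·5·9}·(-1)^5·(-1)^5 = -1.
v=11: a=11^-2·(≡7), b=11^-2·(≡2) mod 11; (7|11)=-1, (2|11)=-1; (−1)^{-2·-2·5}·(-1)^-2·(-1)^-2 = +1.
v=23: a=23^2·(≡15), b=23^1·(≡10) mod 23; (15|23)=-1, (10|23)=-1; (−1)^{2·1·11}·(-1)^1·(-1)^2 = -1.
v=17: a=17^2·(≡7), b=17^1·(≡13) mod 17; (7|17)=-1, (13|17)=+1; (−1)^{2·1·8}·(-1)^1·(+1)^2 = -1.
v=5: a=5^1·(≡3), b=5^1·(≡3) mod 5; (3|5)=-1, (3|5)=-1; (−1)^{1·1·2}·(-1)^1·(-1)^1 = +1.
v=∞: 5986615 > 0 and 99282753235 > 0  ⇒  (a,b)_∞ = +1.
v=13: a=13^2·(≡6), b=13^0·(≡3) mod 13; (6|13)=-1, (3|13)=+1; (−1)^{2·0·6}·(-1)^0·(+1)^2 = +1.
v=41: a=41^5·(≡15), b=41^4·(≡30) mod 41; (15|41)=-1, (30|41)=-1; (−1)^{5·4·20}·(-1)^4·(-1)^5 = -1.
v=47: a=47^2·(≡25), b=47^1·(≡36) mod 47; (25|47)=+1, (36|47)=+1; (−1)^{2·1·23}·(+1)^1·(+1)^2 = +1.
v=53: a=53^1·(≡27), b=53^1·(≡8) mod 53; (27|53)=-1, (8|53)=-1; (−1)^{1·1·26}·(-1)^1·(-1)^1 = +1.
|Ram(5986615, 99282753235)| = 6, even; anisotropic at {2, 17, 19, 23, 37, 41}.

[2, 17, 19, 23, 37, 41]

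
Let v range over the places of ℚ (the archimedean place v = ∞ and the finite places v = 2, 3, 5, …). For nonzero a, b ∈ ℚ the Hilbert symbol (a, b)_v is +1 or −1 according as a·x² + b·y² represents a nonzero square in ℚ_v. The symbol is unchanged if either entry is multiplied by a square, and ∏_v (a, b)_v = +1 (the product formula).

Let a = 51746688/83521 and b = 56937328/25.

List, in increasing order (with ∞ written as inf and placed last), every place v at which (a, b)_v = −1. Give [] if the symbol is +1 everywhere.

Mod squares: a ≡ 9982, b ≡ 7. Check v ∈ {∞, 2, 3, 5, 7, 17, 23, 31}.
v=2: v_2(a)=7, v_2(b)=4; units ≡ 7, 7 (mod 8); ε·ε+αω+βω = 1·1+7·0+4·0 ≡ 1  ⇒  (a,b)_2 = -1.
v=17: a=17^-4·(≡14), b=17^0·(≡14) mod 17; (14|17)=-1, (14|17)=-1; (−1)^{-4·0·8}·(-1)^0·(-1)^-4 = +1.
v=7: a=7^1·(≡5), b=7^1·(≡4) mod 7; (5|7)=-1, (4|7)=+1; (−1)^{1·1·3}·(-1)^1·(+1)^1 = +1.
v=5: a=5^0·(≡3), b=5^-2·(≡3) mod 5; (3|5)=-1, (3|5)=-1; (−1)^{0·-2·2}·(-1)^-2·(-1)^0 = +1.
v=23: a=23^1·(≡11), b=23^2·(≡19) mod 23; (11|23)=-1, (19|23)=-1; (−1)^{1·2·11}·(-1)^2·(-1)^1 = -1.
v=3: a=3^4·(≡1), b=3^0·(≡1) mod 3; (1|3)=+1, (1|3)=+1; (−1)^{4·0·1}·(+1)^0·(+1)^4 = +1.
v=31: a=31^1·(≡12), b=31^2·(≡4) mod 31; (12|31)=-1, (4|31)=+1; (−1)^{1·2·15}·(-1)^2·(+1)^1 = +1.
v=∞: 9982 > 0 and 7 > 0  ⇒  (a,b)_∞ = +1.
Ram(9982, 7) = {2, 23}; no ℚ_2-point on the conic.

[2, 23]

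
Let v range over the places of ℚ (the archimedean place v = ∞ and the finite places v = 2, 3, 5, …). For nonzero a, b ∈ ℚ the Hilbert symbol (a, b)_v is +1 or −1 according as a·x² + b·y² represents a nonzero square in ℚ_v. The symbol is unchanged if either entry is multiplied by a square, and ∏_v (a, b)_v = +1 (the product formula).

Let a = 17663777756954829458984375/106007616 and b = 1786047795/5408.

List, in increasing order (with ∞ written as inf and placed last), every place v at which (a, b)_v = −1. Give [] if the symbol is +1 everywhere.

[2, 29]

Mod squares: a ≡ 76415, b ≡ 8099990. Check v ∈ {∞, 2, 3, 5, 7, 11, 13, 17, 19, 29, 31, 53}.
v=3: a=3^-4·(≡2), b=3^2·(≡2) mod 3; (2|3)=-1, (2|3)=-1; (−1)^{-4·2·1}·(-1)^2·(-1)^-4 = +1.
v=7: a=7^4·(≡3), b=7^2·(≡6) mod 7; (3|7)=-1, (6|7)=-1; (−1)^{4·2·3}·(-1)^2·(-1)^4 = +1.
v=∞: 76415 > 0 and 8099990 > 0  ⇒  (a,b)_∞ = +1.
v=11: a=11^-2·(≡9), b=11^0·(≡10) mod 11; (9|11)=+1, (10|11)=-1; (−1)^{-2·0·5}·(+1)^0·(-1)^-2 = +1.
v=13: a=13^-2·(≡12), b=13^-2·(≡2) mod 13; (12|13)=+1, (2|13)=-1; (−1)^{-2·-2·6}·(+1)^-2·(-1)^-2 = +1.
v=29: a=29^3·(≡24), b=29^1·(≡21) mod 29; (24|29)=+1, (21|29)=-1; (−1)^{3·1·14}·(+1)^1·(-1)^3 = -1.
v=5: a=5^9·(≡3), b=5^1·(≡3) mod 5; (3|5)=-1, (3|5)=-1; (−1)^{9·1·2}·(-1)^1·(-1)^9 = +1.
v=53: a=53^2·(≡10), b=53^1·(≡39) mod 53; (10|53)=+1, (39|53)=-1; (−1)^{2·1·26}·(+1)^1·(-1)^2 = +1.
v=2: v_2(a)=-6, v_2(b)=-5; units ≡ 7, 3 (mod 8); ε·ε+αω+βω = 1·1+-6·1+-5·0 ≡ 1  ⇒  (a,b)_2 = -1.
v=19: a=19^2·(≡6), b=19^0·(≡4) mod 19; (6|19)=+1, (4|19)=+1; (−1)^{2·0·9}·(+1)^0·(+1)^2 = +1.
v=17: a=17^3·(≡10), b=17^1·(≡10) mod 17; (10|17)=-1, (10|17)=-1; (−1)^{3·1·8}·(-1)^1·(-1)^3 = +1.
v=31: a=31^1·(≡28), b=31^1·(≡21) mod 31; (28|31)=+1, (21|31)=-1; (−1)^{1·1·15}·(+1)^1·(-1)^1 = +1.
(76415, 8099990 / ℚ) ramifies at {2, 29}: a division algebra.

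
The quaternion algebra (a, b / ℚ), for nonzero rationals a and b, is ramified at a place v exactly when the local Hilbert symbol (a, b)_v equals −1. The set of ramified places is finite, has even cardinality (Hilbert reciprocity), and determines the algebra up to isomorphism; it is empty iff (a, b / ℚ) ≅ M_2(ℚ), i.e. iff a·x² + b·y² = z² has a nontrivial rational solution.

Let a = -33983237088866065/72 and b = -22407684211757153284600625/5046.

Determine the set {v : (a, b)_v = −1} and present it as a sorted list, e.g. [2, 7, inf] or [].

Mod squares: a ≡ -770, b ≡ -6006. Check v ∈ {∞, 2, 3, 5, 7, 11, 13, 29, 43}.
v=3: a=3^-2·(≡1), b=3^-1·(≡2) mod 3; (1|3)=+1, (2|3)=-1; (−1)^{-2·-1·1}·(+1)^-1·(-1)^-2 = +1.
v=29: a=29^0·(≡13), b=29^-2·(≡11) mod 29; (13|29)=+1, (11|29)=-1; (−1)^{0·-2·14}·(+1)^-2·(-1)^0 = +1.
v=43: a=43^2·(≡40), b=43^2·(≡4) mod 43; (40|43)=+1, (4|43)=+1; (−1)^{2·2·21}·(+1)^2·(+1)^2 = +1.
v=13: a=13^2·(≡3), b=13^5·(≡2) mod 13; (3|13)=+1, (2|13)=-1; (−1)^{2·5·6}·(+1)^5·(-1)^2 = +1.
v=11: a=11^1·(≡6), b=11^1·(≡3) mod 11; (6|11)=-1, (3|11)=+1; (−1)^{1·1·5}·(-1)^1·(+1)^1 = +1.
v=5: a=5^1·(≡1), b=5^4·(≡4) mod 5; (1|5)=+1, (4|5)=+1; (−1)^{1·4·2}·(+1)^4·(+1)^1 = +1.
v=∞: -770 < 0 and -6006 < 0  ⇒  (a,b)_∞ = -1.
v=7: a=7^11·(≡4), b=7^15·(≡6) mod 7; (4|7)=+1, (6|7)=-1; (−1)^{11·15·3}·(+1)^15·(-1)^11 = +1.
v=2: v_2(a)=-3, v_2(b)=-1; units ≡ 7, 5 (mod 8); ε·ε+αω+βω = 1·0+-3·1+-1·0 ≡ 1  ⇒  (a,b)_2 = -1.
(-770, -6006 / ℚ) ramifies at {2, ∞}: a division algebra.

[2, inf]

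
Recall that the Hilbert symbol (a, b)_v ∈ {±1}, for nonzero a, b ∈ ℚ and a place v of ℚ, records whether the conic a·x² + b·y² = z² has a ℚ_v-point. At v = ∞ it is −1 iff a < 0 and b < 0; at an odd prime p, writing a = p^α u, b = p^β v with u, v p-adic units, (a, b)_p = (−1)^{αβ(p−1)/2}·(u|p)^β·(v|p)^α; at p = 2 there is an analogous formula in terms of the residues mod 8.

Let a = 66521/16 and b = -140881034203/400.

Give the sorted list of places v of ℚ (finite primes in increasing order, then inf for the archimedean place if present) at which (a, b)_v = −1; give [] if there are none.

[7, 43]

Mod squares: a ≡ 66521, b ≡ -43. Check v ∈ {∞, 2, 5, 7, 13, 17, 37, 43}.
v=13: a=13^1·(≡7), b=13^2·(≡4) mod 13; (7|13)=-1, (4|13)=+1; (−1)^{1·2·6}·(-1)^2·(+1)^1 = +1.
v=5: a=5^0·(≡1), b=5^-2·(≡2) mod 5; (1|5)=+1, (2|5)=-1; (−1)^{0·-2·2}·(+1)^-2·(-1)^0 = +1.
v=2: v_2(a)=-4, v_2(b)=-4; units ≡ 1, 5 (mod 8); ε·ε+αω+βω = 0·0+-4·1+-4·0 ≡ 0  ⇒  (a,b)_2 = +1.
v=17: a=17^1·(≡14), b=17^2·(≡16) mod 17; (14|17)=-1, (16|17)=+1; (−1)^{1·2·8}·(-1)^2·(+1)^1 = +1.
v=37: a=37^0·(≡2), b=37^2·(≡5) mod 37; (2|37)=-1, (5|37)=-1; (−1)^{0·2·18}·(-1)^2·(-1)^0 = +1.
v=7: a=7^1·(≡2), b=7^2·(≡6) mod 7; (2|7)=+1, (6|7)=-1; (−1)^{1·2·3}·(+1)^2·(-1)^1 = -1.
v=43: a=43^1·(≡8), b=43^1·(≡27) mod 43; (8|43)=-1, (27|43)=-1; (−1)^{1·1·21}·(-1)^1·(-1)^1 = -1.
v=∞: 66521 > 0 and -43 < 0  ⇒  (a,b)_∞ = +1.
Ram(66521, -43) = {7, 43}; no ℚ_7-point on the conic.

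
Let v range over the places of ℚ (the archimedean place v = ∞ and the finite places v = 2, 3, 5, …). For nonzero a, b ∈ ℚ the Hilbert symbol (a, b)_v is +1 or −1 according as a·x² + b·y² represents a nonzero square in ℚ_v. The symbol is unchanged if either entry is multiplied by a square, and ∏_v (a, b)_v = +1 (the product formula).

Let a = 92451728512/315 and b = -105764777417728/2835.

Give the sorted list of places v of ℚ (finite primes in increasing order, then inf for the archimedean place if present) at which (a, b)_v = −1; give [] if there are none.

[7, 13]

Mod squares: a ≡ 14630, b ≡ -8645. Check v ∈ {∞, 2, 3, 5, 7, 11, 13, 19}.
v=5: a=5^-1·(≡4), b=5^-1·(≡1) mod 5; (4|5)=+1, (1|5)=+1; (−1)^{-1·-1·2}·(+1)^-1·(+1)^-1 = +1.
v=19: a=19^1·(≡12), b=19^1·(≡1) mod 19; (12|19)=-1, (1|19)=+1; (−1)^{1·1·9}·(-1)^1·(+1)^1 = +1.
v=3: a=3^-2·(≡2), b=3^-4·(≡1) mod 3; (2|3)=-1, (1|3)=+1; (−1)^{-2·-4·1}·(-1)^-4·(+1)^-2 = +1.
v=∞: 14630 > 0 and -8645 < 0  ⇒  (a,b)_∞ = +1.
v=2: v_2(a)=7, v_2(b)=10; units ≡ 3, 3 (mod 8); ε·ε+αω+βω = 1·1+7·1+10·1 ≡ 0  ⇒  (a,b)_2 = +1.
v=13: a=13^4·(≡6), b=13^5·(≡2) mod 13; (6|13)=-1, (2|13)=-1; (−1)^{4·5·6}·(-1)^5·(-1)^4 = -1.
v=7: a=7^-1·(≡1), b=7^-1·(≡2) mod 7; (1|7)=+1, (2|7)=+1; (−1)^{-1·-1·3}·(+1)^-1·(+1)^-1 = -1.
v=11: a=11^3·(≡7), b=11^4·(≡1) mod 11; (7|11)=-1, (1|11)=+1; (−1)^{3·4·5}·(-1)^4·(+1)^3 = +1.
(14630, -8645 / ℚ) ramifies at {7, 13}: a division algebra.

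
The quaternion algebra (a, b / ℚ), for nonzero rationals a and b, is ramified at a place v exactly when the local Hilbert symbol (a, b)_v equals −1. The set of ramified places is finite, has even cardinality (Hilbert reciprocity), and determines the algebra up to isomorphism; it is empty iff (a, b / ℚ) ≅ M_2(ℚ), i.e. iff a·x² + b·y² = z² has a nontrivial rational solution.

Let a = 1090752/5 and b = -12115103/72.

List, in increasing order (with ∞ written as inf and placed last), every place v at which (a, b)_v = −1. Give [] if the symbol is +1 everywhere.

(a, b) ≡ (85215, -2926) mod (ℚ^×)²; places V = {2, 3, 5, 7, 11, 13, 19, 23, ∞}.
(a,b)_11: α=0, u≡5; β=1, v≡4 (mod 11); (5|11)=+1, (4|11)=+1; sign (−1)^0·+1^1·+1^0 = +1.
(a,b)_3: α=1, u≡1; β=-2, v≡2 (mod 3); (1|3)=+1, (2|3)=-1; sign (−1)^0·+1^-2·-1^1 = -1.
(a,b)_∞: sgn(85215)=+, sgn(-2926)=−, so +1.
(a,b)_23: α=1, u≡18; β=0, v≡3 (mod 23); (18|23)=+1, (3|23)=+1; sign (−1)^0·+1^0·+1^1 = +1.
(a,b)_7: α=0, u≡1; β=3, v≡4 (mod 7); (1|7)=+1, (4|7)=+1; sign (−1)^0·+1^3·+1^0 = +1.
(a,b)_19: α=1, u≡17; β=1, v≡4 (mod 19); (17|19)=+1, (4|19)=+1; sign (−1)^1·+1^1·+1^1 = -1.
(a,b)_2: α=6, β=-3; u≡7, v≡1 (mod 8); ε(u)ε(v)=1·0, αω(v)=6·0, βω(u)=-3·0; sum ≡ 0  ⇒  +1.
(a,b)_5: α=-1, u≡2; β=0, v≡1 (mod 5); (2|5)=-1, (1|5)=+1; sign (−1)^0·-1^0·+1^-1 = +1.
(a,b)_13: α=1, u≡3; β=2, v≡3 (mod 13); (3|13)=+1, (3|13)=+1; sign (−1)^0·+1^2·+1^1 = +1.
Ram(85215, -2926) = {3, 19}; no ℚ_3-point on the conic.

[3, 19]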